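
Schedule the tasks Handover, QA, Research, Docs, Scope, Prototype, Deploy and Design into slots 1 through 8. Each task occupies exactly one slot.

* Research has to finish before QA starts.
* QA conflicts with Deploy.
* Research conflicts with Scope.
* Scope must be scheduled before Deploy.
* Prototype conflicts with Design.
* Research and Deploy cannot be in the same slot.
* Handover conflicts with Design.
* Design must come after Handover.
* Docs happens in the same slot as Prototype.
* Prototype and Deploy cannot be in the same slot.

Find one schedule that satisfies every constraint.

Deploy in 3, QA in 2, Docs in 1, Scope in 2, Handover in 1, Research in 1, Design in 2, Prototype in 1

Checking: Scope(2) before Deploy(3); Research(1) before QA(2); Handover(1) before Design(2); Research(1) != Deploy(3); Prototype(1) != Deploy(3); QA(2) != Deploy(3); Handover(1) != Design(2); Research(1) != Scope(2); Prototype(1) != Design(2); Docs = Prototype = 1.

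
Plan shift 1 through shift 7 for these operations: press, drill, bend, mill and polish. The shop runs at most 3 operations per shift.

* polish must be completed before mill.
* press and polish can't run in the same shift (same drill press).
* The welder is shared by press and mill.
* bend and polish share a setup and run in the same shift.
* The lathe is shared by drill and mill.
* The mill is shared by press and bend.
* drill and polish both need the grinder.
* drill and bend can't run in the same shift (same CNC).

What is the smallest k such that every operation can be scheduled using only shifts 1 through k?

The precedence chain requires at least 2 distinct shifts.
With at most 3 per shift and 5 operations, at least 2 shifts are needed.
Could 2 shifts be enough, i.e. nothing placed later than shift 2? No: mill must come after polish (at shift 1 or later) → {shift 2}; polish must come before mill (at shift 2 or earlier) → {shift 1}; bend must be in the same shift as polish (in {shift 1}) → {shift 1}; drill can't share with mill (shift 2) → {shift 1}; bend can't share with drill (shift 1) → nothing is left.
So 2 shifts is not enough.
3 works (last occupied shift: shift 3): for example press -> shift 3, drill -> shift 3, polish -> shift 1, bend -> shift 1, mill -> shift 2.

3 shifts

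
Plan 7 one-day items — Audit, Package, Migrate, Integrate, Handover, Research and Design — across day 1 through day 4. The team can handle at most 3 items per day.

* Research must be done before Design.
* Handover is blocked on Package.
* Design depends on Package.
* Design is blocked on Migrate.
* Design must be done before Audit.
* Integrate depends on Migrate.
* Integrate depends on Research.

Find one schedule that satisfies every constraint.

Package in day 1; Migrate in day 1; Design in day 2; Research in day 1; Handover in day 2; Audit in day 3; Integrate in day 2

Checking: Package(day 1) before Design(day 2); Research(day 1) before Design(day 2); Package(day 1) before Handover(day 2); Migrate(day 1) before Design(day 2); Migrate(day 1) before Integrate(day 2); Design(day 2) before Audit(day 3); Research(day 1) before Integrate(day 2); max 3 per day (cap 3).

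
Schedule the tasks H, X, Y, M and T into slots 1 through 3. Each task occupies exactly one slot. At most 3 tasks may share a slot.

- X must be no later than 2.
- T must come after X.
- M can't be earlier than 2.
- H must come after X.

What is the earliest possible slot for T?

Precedence pushes T to at least 2.
T at 2 is achievable: Y -> 1; M -> 2; X -> 1; T -> 2; H -> 2.

2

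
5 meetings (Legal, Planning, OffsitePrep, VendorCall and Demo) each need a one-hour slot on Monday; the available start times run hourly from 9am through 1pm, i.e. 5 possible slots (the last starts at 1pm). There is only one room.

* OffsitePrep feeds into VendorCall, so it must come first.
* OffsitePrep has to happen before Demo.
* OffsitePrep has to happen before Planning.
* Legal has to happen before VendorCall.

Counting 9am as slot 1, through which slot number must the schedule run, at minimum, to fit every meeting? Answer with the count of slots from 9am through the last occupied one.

The precedence chain requires at least 2 distinct slots.
With at most 1 per slot and 5 meetings, at least 5 slots are needed.
5 works (last occupied slot: 1pm): for example Demo=1pm; OffsitePrep=9am; Planning=12pm; VendorCall=11am; Legal=10am.

5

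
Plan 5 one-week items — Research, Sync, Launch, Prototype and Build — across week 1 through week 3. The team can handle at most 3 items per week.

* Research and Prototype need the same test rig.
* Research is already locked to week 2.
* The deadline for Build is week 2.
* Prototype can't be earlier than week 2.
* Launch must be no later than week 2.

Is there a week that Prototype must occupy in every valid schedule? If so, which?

week 3

Prototype's window is week 2–week 3.
Research is fixed at week 2, and Prototype can't share a week with Research.
So Prototype must be week 3.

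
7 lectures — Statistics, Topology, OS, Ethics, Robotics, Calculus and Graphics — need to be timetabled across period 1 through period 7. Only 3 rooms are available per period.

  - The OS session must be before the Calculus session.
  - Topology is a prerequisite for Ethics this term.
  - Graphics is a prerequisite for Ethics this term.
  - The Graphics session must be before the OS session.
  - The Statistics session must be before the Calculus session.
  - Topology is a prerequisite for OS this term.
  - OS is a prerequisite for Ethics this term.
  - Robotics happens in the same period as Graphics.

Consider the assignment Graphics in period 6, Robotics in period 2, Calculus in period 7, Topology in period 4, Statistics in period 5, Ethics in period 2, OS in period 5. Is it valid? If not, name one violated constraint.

Invalid. Graphics is a prerequisite for Ethics this term.

Only 3 rooms are available per period — holds.
Graphics is a prerequisite for Ethics this term — violated.
The OS session must be before the Calculus session — holds.
The Graphics session must be before the OS session — violated.
Topology is a prerequisite for Ethics this term — violated.
The Statistics session must be before the Calculus session — holds.
Topology is a prerequisite for OS this term — holds.
Robotics happens in the same period as Graphics — violated.
OS is a prerequisite for Ethics this term — violated.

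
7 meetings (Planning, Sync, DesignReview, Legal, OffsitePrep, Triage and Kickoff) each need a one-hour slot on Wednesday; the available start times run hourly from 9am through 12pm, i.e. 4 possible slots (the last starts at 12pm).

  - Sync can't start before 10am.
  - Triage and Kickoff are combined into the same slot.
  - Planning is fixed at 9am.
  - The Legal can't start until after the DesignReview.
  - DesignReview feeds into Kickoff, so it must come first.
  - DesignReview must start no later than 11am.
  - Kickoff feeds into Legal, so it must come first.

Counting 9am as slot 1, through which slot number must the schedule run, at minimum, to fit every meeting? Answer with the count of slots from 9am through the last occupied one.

The precedence chain requires at least 3 distinct slots.
3 works (last occupied slot: 11am): for example OffsitePrep -> 9am, Planning -> 9am, Sync -> 10am, Triage -> 10am, DesignReview -> 9am, Legal -> 11am, Kickoff -> 10am.

3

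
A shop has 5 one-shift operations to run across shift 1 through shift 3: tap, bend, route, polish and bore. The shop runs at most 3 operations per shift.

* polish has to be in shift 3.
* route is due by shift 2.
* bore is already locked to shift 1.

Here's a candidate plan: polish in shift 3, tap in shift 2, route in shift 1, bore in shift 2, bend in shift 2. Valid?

No. bore is already locked to shift 1 is not satisfied.

route is due by shift 2 — holds.
polish has to be in shift 3 — holds.
bore is already locked to shift 1 — violated.
The shop runs at most 3 operations per shift — holds.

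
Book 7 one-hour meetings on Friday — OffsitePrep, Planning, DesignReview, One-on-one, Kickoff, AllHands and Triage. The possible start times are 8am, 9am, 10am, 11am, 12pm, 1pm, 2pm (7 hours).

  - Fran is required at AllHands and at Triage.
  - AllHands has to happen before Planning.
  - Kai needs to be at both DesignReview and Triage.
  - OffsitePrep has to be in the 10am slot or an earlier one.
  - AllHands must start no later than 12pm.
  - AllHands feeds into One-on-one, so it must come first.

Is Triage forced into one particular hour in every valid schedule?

No

Triage can be 8am (e.g. Kickoff in 8am; DesignReview in 9am; One-on-one in 10am; Planning in 10am; OffsitePrep in 8am; AllHands in 9am; Triage in 8am) or 9am (e.g. One-on-one in 9am; Kickoff in 8am; OffsitePrep in 8am; AllHands in 8am; DesignReview in 8am; Triage in 9am; Planning in 9am).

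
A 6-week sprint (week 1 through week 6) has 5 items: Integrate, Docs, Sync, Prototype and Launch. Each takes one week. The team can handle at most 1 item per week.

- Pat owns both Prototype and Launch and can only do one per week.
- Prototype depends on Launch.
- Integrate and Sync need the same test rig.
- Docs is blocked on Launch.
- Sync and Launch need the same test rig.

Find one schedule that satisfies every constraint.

Integrate in week 4; Launch in week 1; Docs in week 2; Sync in week 5; Prototype in week 3

Checking: Launch(week 1) before Prototype(week 3); Launch(week 1) before Docs(week 2); Prototype(week 3) != Launch(week 1); Sync(week 5) != Launch(week 1); Integrate(week 4) != Sync(week 5); max 1 per week (cap 1).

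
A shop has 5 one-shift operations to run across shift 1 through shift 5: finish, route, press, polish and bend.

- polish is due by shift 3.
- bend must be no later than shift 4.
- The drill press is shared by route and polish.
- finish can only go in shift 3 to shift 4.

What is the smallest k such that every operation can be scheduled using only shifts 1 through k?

3 shifts

finish can't be placed before shift 3, so the schedule must run through at least shift 3.
3 works (last occupied shift: shift 3): for example polish=shift 2; press=shift 1; bend=shift 1; finish=shift 3; route=shift 1.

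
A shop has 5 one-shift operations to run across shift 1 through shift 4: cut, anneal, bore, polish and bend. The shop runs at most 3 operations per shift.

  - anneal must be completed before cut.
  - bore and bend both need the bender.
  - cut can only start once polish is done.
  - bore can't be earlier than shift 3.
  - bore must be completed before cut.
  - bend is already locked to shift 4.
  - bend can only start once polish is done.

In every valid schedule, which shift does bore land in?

bore's window is shift 3–shift 4.
bend is fixed at shift 4, and bore can't share a shift with bend.
So bore must be shift 3.

shift 3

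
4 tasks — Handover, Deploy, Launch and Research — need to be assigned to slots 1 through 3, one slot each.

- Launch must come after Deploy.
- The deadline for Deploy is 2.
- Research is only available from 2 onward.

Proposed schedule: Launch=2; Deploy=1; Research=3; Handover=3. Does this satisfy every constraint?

Research is only available from 2 onward — holds.
Launch must come after Deploy — holds.
The deadline for Deploy is 2 — holds.

Valid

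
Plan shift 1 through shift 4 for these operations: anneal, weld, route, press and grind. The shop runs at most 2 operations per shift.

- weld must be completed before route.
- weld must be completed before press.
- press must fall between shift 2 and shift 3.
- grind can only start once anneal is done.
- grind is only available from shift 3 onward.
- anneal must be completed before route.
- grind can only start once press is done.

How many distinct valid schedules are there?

22

Splitting on anneal: it can be shift 1 (11), shift 2 (8), shift 3 (3). Listing each branch's schedules as (weld, route, press, grind) by shift number:
anneal=shift 1: (1,2,2,3) (1,2,2,4) (1,2,3,4) (1,3,2,3) (1,3,2,4) (1,3,3,4) (1,4,2,3) (1,4,2,4) (1,4,3,4) (2,3,3,4) (2,4,3,4) — 11.
anneal=shift 2: (1,3,2,3) (1,3,2,4) (1,3,3,4) (1,4,2,3) (1,4,2,4) (1,4,3,4) (2,3,3,4) (2,4,3,4) — 8.
anneal=shift 3: (1,4,2,4) (1,4,3,4) (2,4,3,4) — 3.
Summing: 11 + 8 + 3 = 22.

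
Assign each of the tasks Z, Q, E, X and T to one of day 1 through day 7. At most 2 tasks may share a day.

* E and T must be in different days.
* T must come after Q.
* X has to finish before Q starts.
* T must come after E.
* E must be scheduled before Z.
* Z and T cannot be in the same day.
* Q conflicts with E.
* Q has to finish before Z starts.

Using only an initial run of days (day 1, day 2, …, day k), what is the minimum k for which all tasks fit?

4 days

The precedence chain requires at least 3 distinct days.
With at most 2 per day and 5 tasks, at least 3 days are needed.
Could 3 days be enough, i.e. nothing placed later than day 3? No: Z must come after Q (at day 1 or later) → {day 2, day 3}; Q must come before Z (at day 3 or earlier) → {day 1, day 2}; E must come before Z (at day 3 or earlier) → {day 1, day 2}; Q must come after X (at day 1 or later) → {day 2}; T must come after E (at day 1 or later) → {day 2, day 3}; T must come after Q (at day 2 or later) → {day 3}; Z can't share with T (day 3) → {day 2}; Z must come after Q (at day 2 or later) → nothing is left.
So 3 days is not enough.
4 works (last occupied day: day 4): for example X=day 1; Q=day 2; T=day 4; E=day 1; Z=day 3.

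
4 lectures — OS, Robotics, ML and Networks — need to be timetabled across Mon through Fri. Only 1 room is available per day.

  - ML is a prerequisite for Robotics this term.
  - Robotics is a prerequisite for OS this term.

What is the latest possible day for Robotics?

Precedence pushes Robotics to at least Tue; downstream work caps Robotics at Thu.
Robotics at Thu is achievable: ML in Mon; OS in Fri; Networks in Tue; Robotics in Thu.

Thu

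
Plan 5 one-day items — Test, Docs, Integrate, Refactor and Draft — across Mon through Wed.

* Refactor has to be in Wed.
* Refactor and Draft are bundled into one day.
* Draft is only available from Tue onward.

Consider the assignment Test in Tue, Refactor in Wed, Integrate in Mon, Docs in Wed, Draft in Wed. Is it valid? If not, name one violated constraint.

Refactor has to be in Wed — holds.
Refactor and Draft are bundled into one day — holds.
Draft is only available from Tue onward — holds.

Yes, all constraints hold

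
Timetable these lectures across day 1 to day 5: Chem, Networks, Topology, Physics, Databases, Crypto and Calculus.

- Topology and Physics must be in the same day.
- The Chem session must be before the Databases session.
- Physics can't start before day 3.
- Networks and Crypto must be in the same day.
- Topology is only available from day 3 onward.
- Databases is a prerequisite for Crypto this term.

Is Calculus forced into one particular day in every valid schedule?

No

Calculus can be day 1 (e.g. Calculus in day 1, Crypto in day 3, Physics in day 3, Topology in day 3, Networks in day 3, Databases in day 2, Chem in day 1) or day 2 (e.g. Networks in day 3, Crypto in day 3, Chem in day 1, Calculus in day 2, Physics in day 3, Databases in day 2, Topology in day 3).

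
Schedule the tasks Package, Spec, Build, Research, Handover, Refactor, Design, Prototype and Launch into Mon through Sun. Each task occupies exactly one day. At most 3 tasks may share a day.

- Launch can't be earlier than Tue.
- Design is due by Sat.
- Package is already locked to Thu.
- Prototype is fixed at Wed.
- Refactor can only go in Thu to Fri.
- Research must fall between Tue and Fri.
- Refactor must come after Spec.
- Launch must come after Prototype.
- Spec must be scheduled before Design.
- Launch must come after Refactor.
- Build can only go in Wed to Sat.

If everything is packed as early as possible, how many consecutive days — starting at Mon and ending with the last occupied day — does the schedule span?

The precedence chain requires at least 3 distinct days.
With at most 3 per day and 9 tasks, at least 3 days are needed.
Propagating the time windows through the other constraints, Launch can't land before Fri — that is day 5 counting from Mon — so the schedule must run through at least 5 days.
5 works (last occupied day: Fri): for example Package=Thu, Handover=Mon, Prototype=Wed, Refactor=Thu, Research=Tue, Spec=Mon, Design=Tue, Build=Wed, Launch=Fri.

5 days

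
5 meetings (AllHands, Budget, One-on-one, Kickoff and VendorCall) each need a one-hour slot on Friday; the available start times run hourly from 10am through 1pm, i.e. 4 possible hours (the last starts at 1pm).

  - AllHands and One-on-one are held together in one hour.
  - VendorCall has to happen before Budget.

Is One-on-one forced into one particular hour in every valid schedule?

One-on-one can be 10am (e.g. AllHands=10am; Kickoff=10am; Budget=11am; One-on-one=10am; VendorCall=10am) or 11am (e.g. Budget in 11am, Kickoff in 10am, One-on-one in 11am, AllHands in 11am, VendorCall in 10am).

No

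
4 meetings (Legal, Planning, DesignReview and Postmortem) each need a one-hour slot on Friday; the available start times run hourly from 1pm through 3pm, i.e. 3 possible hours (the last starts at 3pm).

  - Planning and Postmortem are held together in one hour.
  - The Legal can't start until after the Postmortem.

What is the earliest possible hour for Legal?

Precedence pushes Legal to at least 2pm.
Legal at 2pm is achievable: Planning in 1pm; Postmortem in 1pm; Legal in 2pm; DesignReview in 1pm.

2pm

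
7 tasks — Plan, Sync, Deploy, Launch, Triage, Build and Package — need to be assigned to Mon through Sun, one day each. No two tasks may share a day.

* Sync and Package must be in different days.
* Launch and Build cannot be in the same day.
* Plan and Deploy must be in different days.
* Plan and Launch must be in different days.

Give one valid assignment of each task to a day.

Plan=Mon; Deploy=Wed; Build=Sat; Triage=Fri; Sync=Tue; Launch=Thu; Package=Sun

Checking: Sync(Tue) != Package(Sun); Launch(Thu) != Build(Sat); Plan(Mon) != Deploy(Wed); Plan(Mon) != Launch(Thu); max 1 per day (cap 1).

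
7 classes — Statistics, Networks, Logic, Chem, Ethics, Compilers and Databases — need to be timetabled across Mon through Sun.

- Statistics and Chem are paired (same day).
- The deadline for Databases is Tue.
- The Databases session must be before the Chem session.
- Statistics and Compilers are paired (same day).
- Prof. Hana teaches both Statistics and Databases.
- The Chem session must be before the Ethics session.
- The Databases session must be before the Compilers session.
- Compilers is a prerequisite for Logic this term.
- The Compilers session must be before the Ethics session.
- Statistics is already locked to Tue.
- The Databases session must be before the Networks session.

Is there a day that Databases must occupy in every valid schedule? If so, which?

Databases's window is Mon–Tue.
Statistics is fixed at Tue, and Databases can't share a day with Statistics.
So Databases must be Mon.

Mon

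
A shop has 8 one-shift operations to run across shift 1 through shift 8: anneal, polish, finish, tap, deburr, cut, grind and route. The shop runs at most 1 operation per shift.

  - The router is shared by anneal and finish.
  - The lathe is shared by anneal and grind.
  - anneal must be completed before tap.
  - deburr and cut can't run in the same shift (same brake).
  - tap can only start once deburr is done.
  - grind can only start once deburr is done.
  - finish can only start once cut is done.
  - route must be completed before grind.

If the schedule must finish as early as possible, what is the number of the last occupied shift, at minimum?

8

The precedence chain requires at least 2 distinct shifts.
With at most 1 per shift and 8 operations, at least 8 shifts are needed.
8 works (last occupied shift: shift 8): for example finish=shift 7, anneal=shift 2, tap=shift 3, grind=shift 5, route=shift 4, deburr=shift 1, cut=shift 6, polish=shift 8.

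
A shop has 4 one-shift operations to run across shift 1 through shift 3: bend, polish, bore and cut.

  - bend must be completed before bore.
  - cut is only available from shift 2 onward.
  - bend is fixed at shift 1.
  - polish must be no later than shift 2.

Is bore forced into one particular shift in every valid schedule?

bore can be shift 2 (e.g. cut -> shift 2; bore -> shift 2; bend -> shift 1; polish -> shift 1) or shift 3 (e.g. bore in shift 3, bend in shift 1, polish in shift 1, cut in shift 2).

No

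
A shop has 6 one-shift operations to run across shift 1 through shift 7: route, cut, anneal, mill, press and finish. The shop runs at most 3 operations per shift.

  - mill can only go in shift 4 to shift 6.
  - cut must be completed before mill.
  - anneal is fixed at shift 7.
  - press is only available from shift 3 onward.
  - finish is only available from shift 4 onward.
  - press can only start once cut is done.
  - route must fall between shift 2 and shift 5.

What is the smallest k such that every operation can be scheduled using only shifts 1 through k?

The precedence chain requires at least 2 distinct shifts.
With at most 3 per shift and 6 operations, at least 2 shifts are needed.
anneal can't be placed before shift 7, so the schedule must run through at least shift 7.
7 works (last occupied shift: shift 7): for example mill in shift 4; finish in shift 4; press in shift 3; cut in shift 1; anneal in shift 7; route in shift 2.

7 shifts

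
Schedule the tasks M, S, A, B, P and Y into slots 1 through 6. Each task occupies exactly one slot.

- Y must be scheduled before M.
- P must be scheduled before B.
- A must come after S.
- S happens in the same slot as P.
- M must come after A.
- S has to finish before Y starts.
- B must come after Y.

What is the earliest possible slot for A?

2

Precedence pushes A to at least 2; downstream work caps A at 5.
A at 2 is achievable: B -> 3; P -> 1; M -> 3; A -> 2; S -> 1; Y -> 2.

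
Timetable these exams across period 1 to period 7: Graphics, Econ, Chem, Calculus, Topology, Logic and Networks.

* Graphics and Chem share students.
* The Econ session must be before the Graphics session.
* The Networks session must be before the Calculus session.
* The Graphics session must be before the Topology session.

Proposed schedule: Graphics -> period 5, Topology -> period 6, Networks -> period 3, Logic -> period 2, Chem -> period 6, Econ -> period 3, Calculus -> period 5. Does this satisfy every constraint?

Yes, all constraints hold

The Networks session must be before the Calculus session — holds.
The Econ session must be before the Graphics session — holds.
The Graphics session must be before the Topology session — holds.
Graphics and Chem share students — holds.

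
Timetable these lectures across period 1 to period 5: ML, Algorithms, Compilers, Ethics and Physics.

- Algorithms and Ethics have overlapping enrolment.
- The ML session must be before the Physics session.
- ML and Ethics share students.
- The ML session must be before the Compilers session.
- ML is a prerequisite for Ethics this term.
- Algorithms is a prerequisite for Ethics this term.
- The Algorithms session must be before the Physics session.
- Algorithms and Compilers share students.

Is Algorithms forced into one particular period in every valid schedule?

Algorithms can be period 1 (e.g. Physics -> period 2, Ethics -> period 2, ML -> period 1, Compilers -> period 2, Algorithms -> period 1) or period 2 (e.g. Physics in period 3; Compilers in period 3; Ethics in period 3; ML in period 1; Algorithms in period 2).

No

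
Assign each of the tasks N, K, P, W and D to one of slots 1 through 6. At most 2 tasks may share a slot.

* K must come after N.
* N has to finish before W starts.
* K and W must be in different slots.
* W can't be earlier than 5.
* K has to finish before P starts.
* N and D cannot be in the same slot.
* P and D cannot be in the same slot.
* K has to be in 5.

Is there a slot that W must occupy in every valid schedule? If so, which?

6

W's window is 5–6.
K is fixed at 5, and W can't share a slot with K.
So W must be 6.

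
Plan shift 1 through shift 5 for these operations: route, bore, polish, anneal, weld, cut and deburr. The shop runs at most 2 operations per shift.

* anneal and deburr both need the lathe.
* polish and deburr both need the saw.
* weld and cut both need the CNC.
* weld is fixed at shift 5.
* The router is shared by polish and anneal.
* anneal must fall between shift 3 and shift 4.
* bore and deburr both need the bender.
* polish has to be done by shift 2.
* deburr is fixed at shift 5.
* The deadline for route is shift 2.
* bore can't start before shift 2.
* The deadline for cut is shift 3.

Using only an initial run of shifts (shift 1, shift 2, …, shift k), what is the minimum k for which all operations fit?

5 shifts

With at most 2 per shift and 7 operations, at least 4 shifts are needed.
weld can't be placed before shift 5, so the schedule must run through at least shift 5.
5 works (last occupied shift: shift 5): for example cut -> shift 2, anneal -> shift 3, deburr -> shift 5, route -> shift 1, polish -> shift 1, bore -> shift 2, weld -> shift 5.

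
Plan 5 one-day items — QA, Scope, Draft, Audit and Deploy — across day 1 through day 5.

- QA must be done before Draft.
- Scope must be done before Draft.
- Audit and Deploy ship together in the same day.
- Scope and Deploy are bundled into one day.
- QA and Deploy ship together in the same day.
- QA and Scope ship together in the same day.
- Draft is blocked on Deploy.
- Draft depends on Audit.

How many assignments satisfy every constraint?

10

Splitting on QA: it can be day 1 (4), day 2 (3), day 3 (2), day 4 (1). Listing each branch's schedules as (Scope, Draft, Audit, Deploy) by day number:
QA=day 1: (1,2,1,1) (1,3,1,1) (1,4,1,1) (1,5,1,1) — 4.
QA=day 2: (2,3,2,2) (2,4,2,2) (2,5,2,2) — 3.
QA=day 3: (3,4,3,3) (3,5,3,3) — 2.
QA=day 4: (4,5,4,4) — 1.
Summing: 4 + 3 + 2 + 1 = 10.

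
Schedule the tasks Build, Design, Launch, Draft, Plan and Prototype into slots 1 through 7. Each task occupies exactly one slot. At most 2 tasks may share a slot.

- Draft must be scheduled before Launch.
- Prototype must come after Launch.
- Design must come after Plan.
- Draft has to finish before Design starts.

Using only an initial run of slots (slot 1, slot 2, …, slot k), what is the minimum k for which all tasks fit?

The precedence chain requires at least 3 distinct slots.
With at most 2 per slot and 6 tasks, at least 3 slots are needed.
3 works (last occupied slot: 3): for example Draft -> 1; Build -> 3; Prototype -> 3; Launch -> 2; Plan -> 1; Design -> 2.

3 slots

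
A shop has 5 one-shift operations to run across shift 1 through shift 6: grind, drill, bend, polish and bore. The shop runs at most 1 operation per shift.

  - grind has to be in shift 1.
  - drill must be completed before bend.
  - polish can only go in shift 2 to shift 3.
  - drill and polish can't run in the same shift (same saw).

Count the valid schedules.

24

Splitting on drill: it can be shift 2 (6), shift 3 (6), shift 4 (8), shift 5 (4). Listing each branch's schedules as (grind, bend, polish, bore) by shift number:
drill=shift 2: (1,4,3,5) (1,4,3,6) (1,5,3,4) (1,5,3,6) (1,6,3,4) (1,6,3,5) — 6.
drill=shift 3: (1,4,2,5) (1,4,2,6) (1,5,2,4) (1,5,2,6) (1,6,2,4) (1,6,2,5) — 6.
drill=shift 4: (1,5,2,3) (1,5,2,6) (1,5,3,2) (1,5,3,6) (1,6,2,3) (1,6,2,5) (1,6,3,2) (1,6,3,5) — 8.
drill=shift 5: (1,6,2,3) (1,6,2,4) (1,6,3,2) (1,6,3,4) — 4.
Summing: 6 + 6 + 8 + 4 = 24.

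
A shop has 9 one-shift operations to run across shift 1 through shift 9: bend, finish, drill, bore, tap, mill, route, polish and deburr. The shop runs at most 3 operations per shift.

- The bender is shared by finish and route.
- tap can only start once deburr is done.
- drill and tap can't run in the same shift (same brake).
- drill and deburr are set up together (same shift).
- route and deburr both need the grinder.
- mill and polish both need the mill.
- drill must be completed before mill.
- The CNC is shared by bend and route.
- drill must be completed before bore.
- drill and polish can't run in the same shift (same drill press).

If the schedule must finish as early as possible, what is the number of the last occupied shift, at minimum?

The precedence chain requires at least 2 distinct shifts.
With at most 3 per shift and 9 operations, at least 3 shifts are needed.
3 works (last occupied shift: shift 3): for example drill -> shift 1; bore -> shift 2; bend -> shift 1; finish -> shift 2; tap -> shift 3; deburr -> shift 1; mill -> shift 2; route -> shift 3; polish -> shift 3.

shift 3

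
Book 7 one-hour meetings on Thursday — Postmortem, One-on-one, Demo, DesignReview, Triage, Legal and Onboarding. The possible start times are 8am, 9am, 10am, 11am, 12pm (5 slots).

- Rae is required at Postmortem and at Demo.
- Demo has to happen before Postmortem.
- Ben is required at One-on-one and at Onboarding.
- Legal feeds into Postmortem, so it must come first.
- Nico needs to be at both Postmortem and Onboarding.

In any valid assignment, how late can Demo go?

11am

Downstream work caps Demo at 11am.
Demo at 11am is achievable: Onboarding=9am; Triage=8am; Demo=11am; Legal=8am; DesignReview=8am; One-on-one=8am; Postmortem=12pm.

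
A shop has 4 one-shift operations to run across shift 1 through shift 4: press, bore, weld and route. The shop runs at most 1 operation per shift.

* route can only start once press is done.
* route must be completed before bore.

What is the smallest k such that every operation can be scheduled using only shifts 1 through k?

4 shifts

The precedence chain requires at least 3 distinct shifts.
With at most 1 per shift and 4 operations, at least 4 shifts are needed.
4 works (last occupied shift: shift 4): for example bore in shift 3; weld in shift 4; route in shift 2; press in shift 1.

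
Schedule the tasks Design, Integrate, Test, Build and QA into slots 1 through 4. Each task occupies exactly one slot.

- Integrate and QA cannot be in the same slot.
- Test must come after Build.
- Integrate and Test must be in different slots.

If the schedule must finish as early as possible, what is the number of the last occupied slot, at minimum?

slot 2

The precedence chain requires at least 2 distinct slots.
2 works (last occupied slot: 2): for example Design in 1, QA in 2, Test in 2, Build in 1, Integrate in 1.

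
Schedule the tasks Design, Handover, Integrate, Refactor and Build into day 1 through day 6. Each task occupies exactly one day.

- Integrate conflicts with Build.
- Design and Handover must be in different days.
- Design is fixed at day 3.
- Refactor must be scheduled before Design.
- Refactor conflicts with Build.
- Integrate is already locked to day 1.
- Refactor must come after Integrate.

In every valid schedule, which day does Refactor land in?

Integrate is fixed at day 1 and must come before Refactor, so Refactor is at least day 2.
Design is fixed at day 3 and must come after Refactor, so Refactor is at most day 2.
So Refactor must be day 2.

day 2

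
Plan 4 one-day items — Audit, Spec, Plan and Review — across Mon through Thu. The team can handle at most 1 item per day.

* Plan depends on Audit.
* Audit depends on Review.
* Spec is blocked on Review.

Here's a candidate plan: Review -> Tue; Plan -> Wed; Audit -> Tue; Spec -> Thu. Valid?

No — it violates: The team can handle at most 1 item per day

Audit depends on Review — violated.
Spec is blocked on Review — holds.
The team can handle at most 1 item per day — violated.
Plan depends on Audit — holds.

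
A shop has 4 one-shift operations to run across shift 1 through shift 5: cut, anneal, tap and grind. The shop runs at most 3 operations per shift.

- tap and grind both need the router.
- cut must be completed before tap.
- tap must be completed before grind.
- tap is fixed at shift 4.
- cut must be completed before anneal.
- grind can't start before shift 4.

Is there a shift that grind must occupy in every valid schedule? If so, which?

grind's window is shift 4–shift 5.
tap is fixed at shift 4, and grind can't share a shift with tap.
So grind must be shift 5.

shift 5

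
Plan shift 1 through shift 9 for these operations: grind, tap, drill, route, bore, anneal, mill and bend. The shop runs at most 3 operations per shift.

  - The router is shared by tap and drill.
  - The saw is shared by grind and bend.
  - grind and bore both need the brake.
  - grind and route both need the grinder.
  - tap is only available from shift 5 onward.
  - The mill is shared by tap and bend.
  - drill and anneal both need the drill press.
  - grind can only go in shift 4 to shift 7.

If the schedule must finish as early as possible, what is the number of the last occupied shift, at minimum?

With at most 3 per shift and 8 operations, at least 3 shifts are needed.
tap can't be placed before shift 5, so the schedule must run through at least shift 5.
5 works (last occupied shift: shift 5): for example grind -> shift 4, anneal -> shift 2, bore -> shift 1, tap -> shift 5, route -> shift 1, drill -> shift 1, bend -> shift 2, mill -> shift 2.

shift 5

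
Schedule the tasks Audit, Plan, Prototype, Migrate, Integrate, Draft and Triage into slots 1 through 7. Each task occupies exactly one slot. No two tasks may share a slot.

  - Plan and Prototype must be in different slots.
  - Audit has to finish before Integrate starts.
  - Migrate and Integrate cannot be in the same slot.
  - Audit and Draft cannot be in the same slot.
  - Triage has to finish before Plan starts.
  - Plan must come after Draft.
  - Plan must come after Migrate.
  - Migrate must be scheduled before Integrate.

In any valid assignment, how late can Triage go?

6

Downstream work caps Triage at 6.
Triage at 6 is achievable: Audit -> 2; Integrate -> 3; Triage -> 6; Prototype -> 5; Migrate -> 1; Plan -> 7; Draft -> 4.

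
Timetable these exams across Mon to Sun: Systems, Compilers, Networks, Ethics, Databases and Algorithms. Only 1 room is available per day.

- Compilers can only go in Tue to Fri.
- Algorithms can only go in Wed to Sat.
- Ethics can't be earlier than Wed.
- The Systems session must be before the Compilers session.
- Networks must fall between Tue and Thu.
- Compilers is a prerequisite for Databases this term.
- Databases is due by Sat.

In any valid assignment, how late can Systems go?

Downstream work caps Systems at Thu.
Systems at Thu is achievable: Compilers=Fri, Systems=Thu, Databases=Sat, Ethics=Sun, Algorithms=Wed, Networks=Tue.

Thu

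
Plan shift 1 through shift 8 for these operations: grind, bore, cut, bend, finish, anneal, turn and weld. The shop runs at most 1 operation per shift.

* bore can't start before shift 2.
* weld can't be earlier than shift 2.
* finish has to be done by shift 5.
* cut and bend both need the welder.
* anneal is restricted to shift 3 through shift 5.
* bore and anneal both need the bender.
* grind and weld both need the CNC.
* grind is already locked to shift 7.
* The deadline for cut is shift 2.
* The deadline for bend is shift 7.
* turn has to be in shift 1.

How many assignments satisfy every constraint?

Splitting on bore: it can be shift 3 (2), shift 4 (2), shift 5 (2), shift 6 (6), shift 8 (12). Listing each branch's schedules as (grind, cut, bend, finish, anneal, turn, weld) by shift number:
bore=shift 3: (7,2,6,4,5,1,8) (7,2,6,5,4,1,8) — 2.
bore=shift 4: (7,2,6,3,5,1,8) (7,2,6,5,3,1,8) — 2.
bore=shift 5: (7,2,6,3,4,1,8) (7,2,6,4,3,1,8) — 2.
bore=shift 6: (7,2,3,4,5,1,8) (7,2,3,5,4,1,8) (7,2,4,3,5,1,8) (7,2,4,5,3,1,8) (7,2,5,3,4,1,8) (7,2,5,4,3,1,8) — 6.
bore=shift 8: (7,2,3,4,5,1,6) (7,2,3,5,4,1,6) (7,2,4,3,5,1,6) (7,2,4,5,3,1,6) (7,2,5,3,4,1,6) (7,2,5,4,3,1,6) (7,2,6,3,4,1,5) (7,2,6,3,5,1,4) (7,2,6,4,3,1,5) (7,2,6,4,5,1,3) (7,2,6,5,3,1,4) (7,2,6,5,4,1,3) — 12.
Summing: 2 + 2 + 2 + 6 + 12 = 24.

24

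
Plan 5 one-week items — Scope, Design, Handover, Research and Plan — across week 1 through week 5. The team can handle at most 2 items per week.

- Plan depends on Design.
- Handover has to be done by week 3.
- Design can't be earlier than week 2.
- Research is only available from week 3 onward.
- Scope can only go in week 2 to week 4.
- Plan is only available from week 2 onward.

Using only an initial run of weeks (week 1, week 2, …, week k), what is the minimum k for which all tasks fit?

3

The precedence chain requires at least 2 distinct weeks.
With at most 2 per week and 5 tasks, at least 3 weeks are needed.
Research can't be placed before week 3, so the schedule must run through at least week 3.
3 works (last occupied week: week 3): for example Handover=week 1, Scope=week 2, Research=week 3, Plan=week 3, Design=week 2.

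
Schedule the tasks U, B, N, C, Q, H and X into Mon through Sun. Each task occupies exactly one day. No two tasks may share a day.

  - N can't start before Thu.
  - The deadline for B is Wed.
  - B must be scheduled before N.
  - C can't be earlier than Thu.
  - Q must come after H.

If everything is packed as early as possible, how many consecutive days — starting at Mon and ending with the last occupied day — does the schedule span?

The precedence chain requires at least 2 distinct days.
With at most 1 per day and 7 tasks, at least 7 days are needed.
N can't be placed before Thu — that is day 4 counting from Mon — so the schedule must run through at least 4 days.
7 works (last occupied day: Sun): for example H=Tue, Q=Wed, N=Thu, C=Fri, X=Sun, B=Mon, U=Sat.

7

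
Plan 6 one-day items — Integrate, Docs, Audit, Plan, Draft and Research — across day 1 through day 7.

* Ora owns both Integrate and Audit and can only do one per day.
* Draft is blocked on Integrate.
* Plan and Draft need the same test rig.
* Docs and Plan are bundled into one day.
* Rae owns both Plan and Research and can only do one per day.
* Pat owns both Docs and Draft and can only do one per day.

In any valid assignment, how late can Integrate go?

day 6

Downstream work caps Integrate at day 6.
Integrate at day 6 is achievable: Research in day 2, Audit in day 1, Docs in day 1, Integrate in day 6, Plan in day 1, Draft in day 7.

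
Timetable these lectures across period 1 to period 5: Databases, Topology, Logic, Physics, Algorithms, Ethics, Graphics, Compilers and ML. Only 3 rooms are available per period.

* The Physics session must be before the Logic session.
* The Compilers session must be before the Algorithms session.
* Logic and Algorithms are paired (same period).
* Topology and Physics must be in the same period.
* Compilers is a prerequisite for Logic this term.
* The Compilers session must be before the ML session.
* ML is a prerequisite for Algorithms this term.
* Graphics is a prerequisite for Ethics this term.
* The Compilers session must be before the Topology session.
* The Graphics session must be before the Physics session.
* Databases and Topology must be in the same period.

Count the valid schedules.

47

Splitting on Databases: it can be period 2 (9), period 3 (20), period 4 (18). Listing each branch's schedules as (Topology, Logic, Physics, Algorithms, Ethics, Graphics, Compilers, ML) by period number:
Databases=period 2: (2,4,2,4,3,1,1,3) (2,4,2,4,4,1,1,3) (2,4,2,4,5,1,1,3) (2,5,2,5,3,1,1,3) (2,5,2,5,3,1,1,4) (2,5,2,5,4,1,1,3) (2,5,2,5,4,1,1,4) (2,5,2,5,5,1,1,3) (2,5,2,5,5,1,1,4) — 9.
Databases=period 3: (3,4,3,4,2,1,1,2) (3,4,3,4,4,1,1,2) (3,4,3,4,4,2,1,2) (3,4,3,4,5,1,1,2) (3,4,3,4,5,2,1,2) (3,5,3,5,2,1,1,2) (3,5,3,5,2,1,1,4) (3,5,3,5,2,1,2,4) (3,5,3,5,4,1,1,2) (3,5,3,5,4,1,1,4) (3,5,3,5,4,1,2,4) (3,5,3,5,4,2,1,2) (3,5,3,5,4,2,1,4) (3,5,3,5,4,2,2,4) (3,5,3,5,5,1,1,2) (3,5,3,5,5,1,1,4) (3,5,3,5,5,1,2,4) (3,5,3,5,5,2,1,2) (3,5,3,5,5,2,1,4) (3,5,3,5,5,2,2,4) — 20.
Databases=period 4: (4,5,4,5,2,1,1,2) (4,5,4,5,2,1,1,3) (4,5,4,5,2,1,2,3) (4,5,4,5,3,1,1,2) (4,5,4,5,3,1,1,3) (4,5,4,5,3,1,2,3) (4,5,4,5,3,2,1,2) (4,5,4,5,3,2,1,3) (4,5,4,5,3,2,2,3) (4,5,4,5,5,1,1,2) (4,5,4,5,5,1,1,3) (4,5,4,5,5,1,2,3) (4,5,4,5,5,2,1,2) (4,5,4,5,5,2,1,3) (4,5,4,5,5,2,2,3) (4,5,4,5,5,3,1,2) (4,5,4,5,5,3,1,3) (4,5,4,5,5,3,2,3) — 18.
Summing: 9 + 20 + 18 = 47.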